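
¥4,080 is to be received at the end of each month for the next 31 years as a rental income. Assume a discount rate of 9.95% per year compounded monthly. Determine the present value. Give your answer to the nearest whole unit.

This is an ordinary annuity: 372 payments of ¥4,080 at the end of each month.
Periodic rate r = 0.0995/12 per month; n is counted in months.
PV = PMT × [(1 − (1+r)^−n)/r] = 4,080 × [1 − (1+r)^−372] / r = ¥469,259

¥469,259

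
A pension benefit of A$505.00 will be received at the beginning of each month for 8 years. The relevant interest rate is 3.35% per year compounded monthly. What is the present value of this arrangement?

This is an annuity due: 96 payments of A$505.00 at the beginning of each month.
Periodic rate r = 0.0335/12 per month; n is counted in months.
PV = PMT × [(1 − (1+r)^−n)/r] × (1+r) = 505 × [1 − (1+r)^−96] / r × (1+r) = A$42,594.03

A$42,594.03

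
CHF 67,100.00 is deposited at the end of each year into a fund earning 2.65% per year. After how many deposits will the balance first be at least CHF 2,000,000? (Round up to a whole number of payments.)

23 payments

Periodic rate r = 0.0265 per year.
Ordinary annuity FV: 2,000,000 = 67,100 × [((1+r)^n − 1)/r].
(1+r)^n = 1 + 2,000,000 × r / 67,100, so n = ln(1 + 2,000,000·r/67,100) / ln(1+r) = 22.26.
Round up to a whole number of payments: n = 23.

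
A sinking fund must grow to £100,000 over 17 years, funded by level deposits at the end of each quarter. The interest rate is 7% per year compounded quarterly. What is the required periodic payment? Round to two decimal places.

£776.60

Level ordinary annuity; solve FV = PMT × [((1+r)^n − 1)/r] for PMT.
Periodic rate r = 0.07/4 per quarter; n is counted in quarters.
With n = 68: PMT = 100,000 / ([((1+r)^n − 1)/r]) = £776.60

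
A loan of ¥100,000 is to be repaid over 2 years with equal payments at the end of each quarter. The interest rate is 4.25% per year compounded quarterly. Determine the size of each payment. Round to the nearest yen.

Level ordinary annuity; solve PV = PMT × [(1 − (1+r)^−n)/r] for PMT.
Periodic rate r = 0.0425/4 per quarter; n is counted in quarters.
With n = 8: PMT = 100,000 / ([(1 − (1+r)^−n)/r]) = ¥13,105

¥13,105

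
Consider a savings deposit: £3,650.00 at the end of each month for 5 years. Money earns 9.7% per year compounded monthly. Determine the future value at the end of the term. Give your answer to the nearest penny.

£280,415.47

This is an ordinary annuity: 60 deposits of £3,650.00 at the end of each month.
Periodic rate r = 0.097/12 per month; n is counted in months.
FV = PMT × [((1+r)^n − 1)/r] = 3,650 × [(1+r)^60 − 1] / r = £280,415.47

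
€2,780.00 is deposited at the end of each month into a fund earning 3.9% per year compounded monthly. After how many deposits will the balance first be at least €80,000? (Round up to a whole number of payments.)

Periodic rate r = 0.039/12 per month; n is counted in months.
Ordinary annuity FV: 80,000 = 2,780 × [((1+r)^n − 1)/r].
(1+r)^n = 1 + 80,000 × r / 2,780, so n = ln(1 + 80,000·r/2,780) / ln(1+r) = 27.55.
Round up to a whole number of payments: n = 28.

28 payments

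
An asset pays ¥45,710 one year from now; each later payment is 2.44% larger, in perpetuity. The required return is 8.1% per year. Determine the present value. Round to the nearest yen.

¥807,597

Periodic rate r = 0.081 per year.
Growing perpetuity (Gordon): PV = PMT₁ / (r − g) = 45,710 / (r − 0.0244) = ¥807,597.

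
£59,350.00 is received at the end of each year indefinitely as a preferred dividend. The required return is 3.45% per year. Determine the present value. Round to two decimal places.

£1,720,289.86

Periodic rate r = 0.0345 per year.
Level perpetuity: PV = PMT / r = 59,350 / (0.0345) = £1,720,289.86.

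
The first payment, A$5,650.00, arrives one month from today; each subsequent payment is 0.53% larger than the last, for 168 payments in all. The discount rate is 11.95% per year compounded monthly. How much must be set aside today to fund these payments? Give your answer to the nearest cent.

A$655,037.41

Periodic rate r = 0.1195/12 per month; n is counted in months.
Growing ordinary annuity: PV = PMT₁ × [1 − ((1+g)/(1+r))^n] / (r − g) = 5,650 × [1 − ((1+0.0053)/(1+r))^168] / (r − 0.0053) = A$655,037.41.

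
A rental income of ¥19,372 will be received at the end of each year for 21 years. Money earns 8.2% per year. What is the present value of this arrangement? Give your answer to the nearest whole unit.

¥191,101

This is an ordinary annuity: 21 payments of ¥19,372 at the end of each year.
Periodic rate r = 0.082 per year.
PV = PMT × [(1 − (1+r)^−n)/r] = 19,372 × [1 − (1+r)^−21] / r = ¥191,101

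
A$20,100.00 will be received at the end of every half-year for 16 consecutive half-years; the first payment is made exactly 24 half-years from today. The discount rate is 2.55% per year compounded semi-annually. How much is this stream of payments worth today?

Ordinary annuity of 16 payments, first payment at period 24.
Periodic rate r = 0.0255/2 per half-year; n is counted in half-years.
The ordinary-annuity PV formula values the stream one period before the first payment (period 23); discount that back 23 periods:
PV₀ = 20,100 × [1 − (1+r)^−16] / r × (1+r)^−23 = A$216,140.19

A$216,140.19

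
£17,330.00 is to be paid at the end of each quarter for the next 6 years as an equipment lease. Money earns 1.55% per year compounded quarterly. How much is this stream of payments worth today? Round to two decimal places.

This is an ordinary annuity: 24 payments of £17,330.00 at the end of each quarter.
Periodic rate r = 0.0155/4 per quarter; n is counted in quarters.
PV = PMT × [(1 − (1+r)^−n)/r] = 17,330 × [1 − (1+r)^−24] / r = £396,433.13

£396,433.13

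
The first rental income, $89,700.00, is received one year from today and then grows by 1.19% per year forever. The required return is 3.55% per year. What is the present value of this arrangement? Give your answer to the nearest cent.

Periodic rate r = 0.0355 per year.
Growing perpetuity (Gordon): PV = PMT₁ / (r − g) = 89,700 / (r − 0.0119) = $3,800,847.46.

$3,800,847.46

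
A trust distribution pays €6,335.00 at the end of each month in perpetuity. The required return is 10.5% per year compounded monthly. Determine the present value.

€724,000.00

Periodic rate r = 0.105/12 per month.
Level perpetuity: PV = PMT / r = 6,335 / (0.105/12) = €724,000.00.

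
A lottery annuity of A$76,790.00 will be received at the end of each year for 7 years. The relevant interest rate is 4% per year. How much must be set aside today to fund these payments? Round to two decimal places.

This is an ordinary annuity: 7 payments of A$76,790.00 at the end of each year.
Periodic rate r = 0.04 per year.
PV = PMT × [(1 − (1+r)^−n)/r] = 76,790 × [1 − (1+r)^−7] / r = A$460,897.78

A$460,897.78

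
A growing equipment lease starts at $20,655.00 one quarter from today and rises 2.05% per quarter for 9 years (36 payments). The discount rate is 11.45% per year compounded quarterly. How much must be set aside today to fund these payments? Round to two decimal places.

$631,352.92

Periodic rate r = 0.1145/4 per quarter; n is counted in quarters.
Growing ordinary annuity: PV = PMT₁ × [1 − ((1+g)/(1+r))^n] / (r − g) = 20,655 × [1 − ((1+0.0205)/(1+r))^36] / (r − 0.0205) = $631,352.92.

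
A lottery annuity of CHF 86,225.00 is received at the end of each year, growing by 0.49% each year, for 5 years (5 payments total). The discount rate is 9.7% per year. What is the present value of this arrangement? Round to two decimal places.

Periodic rate r = 0.097 per year.
Growing ordinary annuity: PV = PMT₁ × [1 − ((1+g)/(1+r))^n] / (r − g) = 86,225 × [1 − ((1+0.0049)/(1+r))^5] / (r − 0.0049) = CHF 332,325.05.

CHF 332,325.05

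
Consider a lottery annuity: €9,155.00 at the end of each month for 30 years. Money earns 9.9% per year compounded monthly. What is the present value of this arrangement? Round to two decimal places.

This is an ordinary annuity: 360 payments of €9,155.00 at the end of each month.
Periodic rate r = 0.099/12 per month; n is counted in months.
PV = PMT × [(1 − (1+r)^−n)/r] = 9,155 × [1 − (1+r)^−360] / r = €1,052,067.93

€1,052,067.93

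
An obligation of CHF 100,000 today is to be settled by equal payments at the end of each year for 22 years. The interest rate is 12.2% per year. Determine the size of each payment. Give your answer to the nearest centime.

CHF 13,253.11

Level ordinary annuity; solve PV = PMT × [(1 − (1+r)^−n)/r] for PMT.
Periodic rate r = 0.122 per year.
With n = 22: PMT = 100,000 / ([(1 − (1+r)^−n)/r]) = CHF 13,253.11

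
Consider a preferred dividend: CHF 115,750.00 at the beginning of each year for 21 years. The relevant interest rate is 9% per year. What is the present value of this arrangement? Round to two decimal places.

CHF 1,172,379.16

This is an annuity due: 21 payments of CHF 115,750.00 at the beginning of each year.
Periodic rate r = 0.09 per year.
PV = PMT × [(1 − (1+r)^−n)/r] × (1+r) = 115,750 × [1 − (1+r)^−21] / r × (1+r) = CHF 1,172,379.16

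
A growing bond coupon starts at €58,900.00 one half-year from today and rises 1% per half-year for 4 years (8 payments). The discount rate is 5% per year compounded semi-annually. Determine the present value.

€436,838.02

Periodic rate r = 0.05/2 per half-year; n is counted in half-years.
Growing ordinary annuity: PV = PMT₁ × [1 − ((1+g)/(1+r))^n] / (r − g) = 58,900 × [1 − ((1+0.01)/(1+r))^8] / (r − 0.01) = €436,838.02.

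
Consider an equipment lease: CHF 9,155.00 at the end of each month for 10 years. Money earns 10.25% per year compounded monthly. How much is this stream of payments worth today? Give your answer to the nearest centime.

This is an ordinary annuity: 120 payments of CHF 9,155.00 at the end of each month.
Periodic rate r = 0.1025/12 per month; n is counted in months.
PV = PMT × [(1 − (1+r)^−n)/r] = 9,155 × [1 − (1+r)^−120] / r = CHF 685,567.50

CHF 685,567.50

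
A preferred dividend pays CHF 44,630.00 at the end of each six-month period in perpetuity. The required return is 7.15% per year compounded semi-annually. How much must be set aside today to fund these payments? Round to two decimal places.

Periodic rate r = 0.0715/2 per half-year.
Level perpetuity: PV = PMT / r = 44,630 / (0.0715/2) = CHF 1,248,391.61.

CHF 1,248,391.61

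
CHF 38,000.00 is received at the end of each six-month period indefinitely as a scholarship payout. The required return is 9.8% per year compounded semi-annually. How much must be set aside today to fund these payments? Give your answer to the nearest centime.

Periodic rate r = 0.098/2 per half-year.
Level perpetuity: PV = PMT / r = 38,000 / (0.098/2) = CHF 775,510.20.

CHF 775,510.20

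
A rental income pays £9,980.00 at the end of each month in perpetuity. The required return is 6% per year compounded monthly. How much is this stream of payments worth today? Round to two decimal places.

£1,996,000.00

Periodic rate r = 0.06/12 per month.
Level perpetuity: PV = PMT / r = 9,980 / (0.06/12) = £1,996,000.00.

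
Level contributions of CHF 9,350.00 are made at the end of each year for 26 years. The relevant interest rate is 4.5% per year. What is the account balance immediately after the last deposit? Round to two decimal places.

CHF 444,785.53

This is an ordinary annuity: 26 deposits of CHF 9,350.00 at the end of each year.
Periodic rate r = 0.045 per year.
FV = PMT × [((1+r)^n − 1)/r] = 9,350 × [(1+r)^26 − 1] / r = CHF 444,785.53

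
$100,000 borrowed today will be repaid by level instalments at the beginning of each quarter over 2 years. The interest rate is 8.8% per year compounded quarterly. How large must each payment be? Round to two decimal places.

Level annuity due; solve PV = PMT × [(1 − (1+r)^−n)/r] × (1+r) for PMT.
Periodic rate r = 0.088/4 per quarter; n is counted in quarters.
With n = 8: PMT = 100,000 / ([(1 − (1+r)^−n)/r] × (1+r)) = $13,472.51

$13,472.51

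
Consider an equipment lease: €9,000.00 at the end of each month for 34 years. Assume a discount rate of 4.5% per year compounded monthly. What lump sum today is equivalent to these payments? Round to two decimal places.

€1,878,825.14

This is an ordinary annuity: 408 payments of €9,000.00 at the end of each month.
Periodic rate r = 0.045/12 per month; n is counted in months.
PV = PMT × [(1 − (1+r)^−n)/r] = 9,000 × [1 − (1+r)^−408] / r = €1,878,825.14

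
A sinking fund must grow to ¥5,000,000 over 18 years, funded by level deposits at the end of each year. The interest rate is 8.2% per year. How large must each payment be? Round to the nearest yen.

¥130,934

Level ordinary annuity; solve FV = PMT × [((1+r)^n − 1)/r] for PMT.
Periodic rate r = 0.082 per year.
With n = 18: PMT = 5,000,000 / ([((1+r)^n − 1)/r]) = ¥130,934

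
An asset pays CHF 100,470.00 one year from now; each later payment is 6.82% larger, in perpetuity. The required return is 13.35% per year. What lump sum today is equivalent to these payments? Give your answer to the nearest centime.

Periodic rate r = 0.1335 per year.
Growing perpetuity (Gordon): PV = PMT₁ / (r − g) = 100,470 / (r − 0.0682) = CHF 1,538,591.12.

CHF 1,538,591.12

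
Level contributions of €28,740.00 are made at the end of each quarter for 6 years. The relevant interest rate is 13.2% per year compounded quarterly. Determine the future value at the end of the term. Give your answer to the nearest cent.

€1,027,459.50

This is an ordinary annuity: 24 deposits of €28,740.00 at the end of each quarter.
Periodic rate r = 0.132/4 per quarter; n is counted in quarters.
FV = PMT × [((1+r)^n − 1)/r] = 28,740 × [(1+r)^24 − 1] / r = €1,027,459.50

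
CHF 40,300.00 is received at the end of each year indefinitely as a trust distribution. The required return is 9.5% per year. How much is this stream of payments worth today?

CHF 424,210.53

Periodic rate r = 0.095 per year.
Level perpetuity: PV = PMT / r = 40,300 / (0.095) = CHF 424,210.53.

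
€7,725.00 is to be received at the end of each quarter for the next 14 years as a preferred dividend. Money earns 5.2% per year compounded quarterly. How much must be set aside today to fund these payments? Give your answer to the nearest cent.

This is an ordinary annuity: 56 payments of €7,725.00 at the end of each quarter.
Periodic rate r = 0.052/4 per quarter; n is counted in quarters.
PV = PMT × [(1 − (1+r)^−n)/r] = 7,725 × [1 − (1+r)^−56] / r = €305,943.01

€305,943.01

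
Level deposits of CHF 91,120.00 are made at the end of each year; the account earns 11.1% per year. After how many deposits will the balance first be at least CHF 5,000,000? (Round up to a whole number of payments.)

19 payments

Periodic rate r = 0.111 per year.
Ordinary annuity FV: 5,000,000 = 91,120 × [((1+r)^n − 1)/r].
(1+r)^n = 1 + 5,000,000 × r / 91,120, so n = ln(1 + 5,000,000·r/91,120) / ln(1+r) = 18.61.
Round up to a whole number of payments: n = 19.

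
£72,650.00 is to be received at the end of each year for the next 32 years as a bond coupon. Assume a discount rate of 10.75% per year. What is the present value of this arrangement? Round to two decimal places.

This is an ordinary annuity: 32 payments of £72,650.00 at the end of each year.
Periodic rate r = 0.1075 per year.
PV = PMT × [(1 − (1+r)^−n)/r] = 72,650 × [1 − (1+r)^−32] / r = £650,060.96

£650,060.96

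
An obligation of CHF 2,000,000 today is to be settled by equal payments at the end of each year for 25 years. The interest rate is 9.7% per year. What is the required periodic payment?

Level ordinary annuity; solve PV = PMT × [(1 − (1+r)^−n)/r] for PMT.
Periodic rate r = 0.097 per year.
With n = 25: PMT = 2,000,000 / ([(1 − (1+r)^−n)/r]) = CHF 215,272.74

CHF 215,272.74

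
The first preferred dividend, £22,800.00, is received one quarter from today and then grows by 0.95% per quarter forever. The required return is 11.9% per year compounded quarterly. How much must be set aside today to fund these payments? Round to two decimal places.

£1,125,925.93

Periodic rate r = 0.119/4 per quarter.
Growing perpetuity (Gordon): PV = PMT₁ / (r − g) = 22,800 / (r − 0.0095) = £1,125,925.93.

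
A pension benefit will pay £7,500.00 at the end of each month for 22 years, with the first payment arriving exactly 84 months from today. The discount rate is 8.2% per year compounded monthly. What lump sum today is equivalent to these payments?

Ordinary annuity of 264 payments, first payment at period 84.
Periodic rate r = 0.082/12 per month; n is counted in months.
The ordinary-annuity PV formula values the stream one period before the first payment (period 83); discount that back 83 periods:
PV₀ = 7,500 × [1 − (1+r)^−264] / r × (1+r)^−83 = £520,350.70

£520,350.70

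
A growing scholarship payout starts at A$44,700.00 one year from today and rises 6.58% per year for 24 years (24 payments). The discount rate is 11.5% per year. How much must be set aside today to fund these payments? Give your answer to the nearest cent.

A$600,953.26

Periodic rate r = 0.115 per year.
Growing ordinary annuity: PV = PMT₁ × [1 − ((1+g)/(1+r))^n] / (r − g) = 44,700 × [1 − ((1+0.0658)/(1+r))^24] / (r − 0.0658) = A$600,953.26.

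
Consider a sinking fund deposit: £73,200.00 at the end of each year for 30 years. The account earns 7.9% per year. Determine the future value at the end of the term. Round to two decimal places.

This is an ordinary annuity: 30 deposits of £73,200.00 at the end of each year.
Periodic rate r = 0.079 per year.
FV = PMT × [((1+r)^n − 1)/r] = 73,200 × [(1+r)^30 − 1] / r = £8,141,748.02

£8,141,748.02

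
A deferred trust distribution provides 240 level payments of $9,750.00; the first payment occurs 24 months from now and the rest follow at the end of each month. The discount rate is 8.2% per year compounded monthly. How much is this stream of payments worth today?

Ordinary annuity of 240 payments, first payment at period 24.
Periodic rate r = 0.082/12 per month; n is counted in months.
The ordinary-annuity PV formula values the stream one period before the first payment (period 23); discount that back 23 periods:
PV₀ = 9,750 × [1 − (1+r)^−240] / r × (1+r)^−23 = $981,992.83

$981,992.83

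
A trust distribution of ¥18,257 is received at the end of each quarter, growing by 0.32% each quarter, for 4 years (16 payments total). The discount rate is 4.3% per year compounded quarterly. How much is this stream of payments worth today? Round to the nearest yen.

¥273,365

Periodic rate r = 0.043/4 per quarter; n is counted in quarters.
Growing ordinary annuity: PV = PMT₁ × [1 − ((1+g)/(1+r))^n] / (r − g) = 18,257 × [1 − ((1+0.0032)/(1+r))^16] / (r − 0.0032) = ¥273,365.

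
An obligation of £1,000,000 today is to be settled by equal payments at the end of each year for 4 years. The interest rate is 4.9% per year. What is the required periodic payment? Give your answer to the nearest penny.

Level ordinary annuity; solve PV = PMT × [(1 − (1+r)^−n)/r] for PMT.
Periodic rate r = 0.049 per year.
With n = 4: PMT = 1,000,000 / ([(1 − (1+r)^−n)/r]) = £281,357.03

£281,357.03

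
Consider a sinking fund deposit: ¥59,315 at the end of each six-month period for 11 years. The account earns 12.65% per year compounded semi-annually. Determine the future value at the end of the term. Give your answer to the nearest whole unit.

¥2,677,000

This is an ordinary annuity: 22 deposits of ¥59,315 at the end of each six-month period.
Periodic rate r = 0.1265/2 per half-year; n is counted in half-years.
FV = PMT × [((1+r)^n − 1)/r] = 59,315 × [(1+r)^22 − 1] / r = ¥2,677,000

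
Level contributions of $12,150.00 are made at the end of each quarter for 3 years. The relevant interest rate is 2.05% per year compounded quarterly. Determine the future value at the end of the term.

$149,980.76

This is an ordinary annuity: 12 deposits of $12,150.00 at the end of each quarter.
Periodic rate r = 0.0205/4 per quarter; n is counted in quarters.
FV = PMT × [((1+r)^n − 1)/r] = 12,150 × [(1+r)^12 − 1] / r = $149,980.76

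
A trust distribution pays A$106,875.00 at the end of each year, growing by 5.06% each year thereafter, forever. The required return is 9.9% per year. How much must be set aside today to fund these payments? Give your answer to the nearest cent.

Periodic rate r = 0.099 per year.
Growing perpetuity (Gordon): PV = PMT₁ / (r − g) = 106,875 / (r − 0.0506) = A$2,208,161.16.

A$2,208,161.16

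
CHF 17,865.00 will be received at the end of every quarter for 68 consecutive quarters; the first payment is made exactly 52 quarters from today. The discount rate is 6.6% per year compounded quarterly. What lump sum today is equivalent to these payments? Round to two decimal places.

CHF 315,507.00

Ordinary annuity of 68 payments, first payment at period 52.
Periodic rate r = 0.066/4 per quarter; n is counted in quarters.
The ordinary-annuity PV formula values the stream one period before the first payment (period 51); discount that back 51 periods:
PV₀ = 17,865 × [1 − (1+r)^−68] / r × (1+r)^−51 = CHF 315,507.00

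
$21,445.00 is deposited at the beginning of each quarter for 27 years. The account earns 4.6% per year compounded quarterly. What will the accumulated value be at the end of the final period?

This is an annuity due: 108 deposits of $21,445.00 at the beginning of each quarter.
Periodic rate r = 0.046/4 per quarter; n is counted in quarters.
FV = PMT × [((1+r)^n − 1)/r] × (1+r) = 21,445 × [(1+r)^108 − 1] / r × (1+r) = $4,598,771.26

$4,598,771.26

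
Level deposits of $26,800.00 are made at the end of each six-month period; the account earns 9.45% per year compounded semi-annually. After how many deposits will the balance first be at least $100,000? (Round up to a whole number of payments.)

4 payments

Periodic rate r = 0.0945/2 per half-year; n is counted in half-years.
Ordinary annuity FV: 100,000 = 26,800 × [((1+r)^n − 1)/r].
(1+r)^n = 1 + 100,000 × r / 26,800, so n = ln(1 + 100,000·r/26,800) / ln(1+r) = 3.52.
Round up to a whole number of payments: n = 4.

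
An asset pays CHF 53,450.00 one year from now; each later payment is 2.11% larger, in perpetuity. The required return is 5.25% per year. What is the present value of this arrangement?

Periodic rate r = 0.0525 per year.
Growing perpetuity (Gordon): PV = PMT₁ / (r − g) = 53,450 / (r − 0.0211) = CHF 1,702,229.30.

CHF 1,702,229.30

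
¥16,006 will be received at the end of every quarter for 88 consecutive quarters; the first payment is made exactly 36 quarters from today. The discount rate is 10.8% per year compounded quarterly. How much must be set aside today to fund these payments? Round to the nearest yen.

¥210,946

Ordinary annuity of 88 payments, first payment at period 36.
Periodic rate r = 0.108/4 per quarter; n is counted in quarters.
The ordinary-annuity PV formula values the stream one period before the first payment (period 35); discount that back 35 periods:
PV₀ = 16,006 × [1 − (1+r)^−88] / r × (1+r)^−35 = ¥210,946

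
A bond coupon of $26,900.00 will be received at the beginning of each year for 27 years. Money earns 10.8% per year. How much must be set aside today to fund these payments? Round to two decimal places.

This is an annuity due: 27 payments of $26,900.00 at the beginning of each year.
Periodic rate r = 0.108 per year.
PV = PMT × [(1 − (1+r)^−n)/r] × (1+r) = 26,900 × [1 − (1+r)^−27] / r × (1+r) = $258,664.17

$258,664.17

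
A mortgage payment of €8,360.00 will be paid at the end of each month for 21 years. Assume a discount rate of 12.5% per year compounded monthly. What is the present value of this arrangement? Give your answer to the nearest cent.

€743,628.00

This is an ordinary annuity: 252 payments of €8,360.00 at the end of each month.
Periodic rate r = 0.125/12 per month; n is counted in months.
PV = PMT × [(1 − (1+r)^−n)/r] = 8,360 × [1 − (1+r)^−252] / r = €743,628.00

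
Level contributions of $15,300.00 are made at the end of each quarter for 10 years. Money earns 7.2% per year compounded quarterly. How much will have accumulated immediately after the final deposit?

$885,122.12

This is an ordinary annuity: 40 deposits of $15,300.00 at the end of each quarter.
Periodic rate r = 0.072/4 per quarter; n is counted in quarters.
FV = PMT × [((1+r)^n − 1)/r] = 15,300 × [(1+r)^40 − 1] / r = $885,122.12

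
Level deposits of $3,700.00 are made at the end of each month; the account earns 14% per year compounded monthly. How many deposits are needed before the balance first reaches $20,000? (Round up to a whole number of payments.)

Periodic rate r = 0.14/12 per month; n is counted in months.
Ordinary annuity FV: 20,000 = 3,700 × [((1+r)^n − 1)/r].
(1+r)^n = 1 + 20,000 × r / 3,700, so n = ln(1 + 20,000·r/3,700) / ln(1+r) = 5.27.
Round up to a whole number of payments: n = 6.

6 payments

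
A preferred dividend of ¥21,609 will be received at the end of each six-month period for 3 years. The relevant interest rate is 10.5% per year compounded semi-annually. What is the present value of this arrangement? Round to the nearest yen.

¥108,809

This is an ordinary annuity: 6 payments of ¥21,609 at the end of each six-month period.
Periodic rate r = 0.105/2 per half-year; n is counted in half-years.
PV = PMT × [(1 − (1+r)^−n)/r] = 21,609 × [1 − (1+r)^−6] / r = ¥108,809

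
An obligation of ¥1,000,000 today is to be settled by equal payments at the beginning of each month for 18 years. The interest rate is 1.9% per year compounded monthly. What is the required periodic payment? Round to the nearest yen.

Level annuity due; solve PV = PMT × [(1 − (1+r)^−n)/r] × (1+r) for PMT.
Periodic rate r = 0.019/12 per month; n is counted in months.
With n = 216: PMT = 1,000,000 / ([(1 − (1+r)^−n)/r] × (1+r)) = ¥5,461

¥5,461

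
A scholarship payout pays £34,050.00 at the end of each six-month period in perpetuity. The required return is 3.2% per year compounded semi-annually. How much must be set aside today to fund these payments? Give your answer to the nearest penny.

Periodic rate r = 0.032/2 per half-year.
Level perpetuity: PV = PMT / r = 34,050 / (0.032/2) = £2,128,125.00.

£2,128,125.00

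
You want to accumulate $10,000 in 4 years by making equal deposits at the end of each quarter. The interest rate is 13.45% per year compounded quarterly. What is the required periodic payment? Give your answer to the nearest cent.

$482.08

Level ordinary annuity; solve FV = PMT × [((1+r)^n − 1)/r] for PMT.
Periodic rate r = 0.1345/4 per quarter; n is counted in quarters.
With n = 16: PMT = 10,000 / ([((1+r)^n − 1)/r]) = $482.08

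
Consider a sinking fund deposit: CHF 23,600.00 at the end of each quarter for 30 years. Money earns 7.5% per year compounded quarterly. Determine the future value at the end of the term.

CHF 10,437,009.66

This is an ordinary annuity: 120 deposits of CHF 23,600.00 at the end of each quarter.
Periodic rate r = 0.075/4 per quarter; n is counted in quarters.
FV = PMT × [((1+r)^n − 1)/r] = 23,600 × [(1+r)^120 − 1] / r = CHF 10,437,009.66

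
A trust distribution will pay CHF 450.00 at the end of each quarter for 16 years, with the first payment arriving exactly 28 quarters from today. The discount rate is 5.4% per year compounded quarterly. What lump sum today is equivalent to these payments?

Ordinary annuity of 64 payments, first payment at period 28.
Periodic rate r = 0.054/4 per quarter; n is counted in quarters.
The ordinary-annuity PV formula values the stream one period before the first payment (period 27); discount that back 27 periods:
PV₀ = 450 × [1 − (1+r)^−64] / r × (1+r)^−27 = CHF 13,369.75

CHF 13,369.75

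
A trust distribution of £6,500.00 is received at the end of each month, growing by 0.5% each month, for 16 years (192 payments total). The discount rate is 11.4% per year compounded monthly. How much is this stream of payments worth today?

Periodic rate r = 0.114/12 per month; n is counted in months.
Growing ordinary annuity: PV = PMT₁ × [1 − ((1+g)/(1+r))^n] / (r − g) = 6,500 × [1 − ((1+0.005)/(1+r))^192] / (r − 0.005) = £831,853.42.

£831,853.42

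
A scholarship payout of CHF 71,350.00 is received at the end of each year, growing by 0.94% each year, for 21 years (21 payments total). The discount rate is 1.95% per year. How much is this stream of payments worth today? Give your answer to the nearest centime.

CHF 1,332,832.91

Periodic rate r = 0.0195 per year.
Growing ordinary annuity: PV = PMT₁ × [1 − ((1+g)/(1+r))^n] / (r − g) = 71,350 × [1 − ((1+0.0094)/(1+r))^21] / (r − 0.0094) = CHF 1,332,832.91.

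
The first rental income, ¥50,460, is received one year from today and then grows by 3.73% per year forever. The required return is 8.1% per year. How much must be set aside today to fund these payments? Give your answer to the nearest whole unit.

¥1,154,691

Periodic rate r = 0.081 per year.
Growing perpetuity (Gordon): PV = PMT₁ / (r − g) = 50,460 / (r − 0.0373) = ¥1,154,691.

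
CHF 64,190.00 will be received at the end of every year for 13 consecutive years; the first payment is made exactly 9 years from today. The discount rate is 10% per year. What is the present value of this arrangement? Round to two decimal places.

CHF 212,710.77

Ordinary annuity of 13 payments, first payment at period 9.
Periodic rate r = 0.1 per year.
The ordinary-annuity PV formula values the stream one period before the first payment (period 8); discount that back 8 periods:
PV₀ = 64,190 × [1 − (1+r)^−13] / r × (1+r)^−8 = CHF 212,710.77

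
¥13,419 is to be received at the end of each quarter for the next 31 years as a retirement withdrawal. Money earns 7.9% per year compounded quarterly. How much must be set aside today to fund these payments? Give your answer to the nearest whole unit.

¥619,335

This is an ordinary annuity: 124 payments of ¥13,419 at the end of each quarter.
Periodic rate r = 0.079/4 per quarter; n is counted in quarters.
PV = PMT × [(1 − (1+r)^−n)/r] = 13,419 × [1 − (1+r)^−124] / r = ¥619,335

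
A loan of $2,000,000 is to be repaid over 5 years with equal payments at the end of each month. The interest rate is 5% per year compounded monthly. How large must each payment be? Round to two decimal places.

$37,742.47

Level ordinary annuity; solve PV = PMT × [(1 − (1+r)^−n)/r] for PMT.
Periodic rate r = 0.05/12 per month; n is counted in months.
With n = 60: PMT = 2,000,000 / ([(1 − (1+r)^−n)/r]) = $37,742.47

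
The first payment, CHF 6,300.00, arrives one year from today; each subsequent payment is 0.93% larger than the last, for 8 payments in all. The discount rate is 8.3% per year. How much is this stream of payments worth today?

Periodic rate r = 0.083 per year.
Growing ordinary annuity: PV = PMT₁ × [1 − ((1+g)/(1+r))^n] / (r − g) = 6,300 × [1 − ((1+0.0093)/(1+r))^8] / (r − 0.0093) = CHF 36,840.11.

CHF 36,840.11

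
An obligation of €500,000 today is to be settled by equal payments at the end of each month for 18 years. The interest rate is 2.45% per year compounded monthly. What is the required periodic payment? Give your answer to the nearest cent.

€2,864.95

Level ordinary annuity; solve PV = PMT × [(1 − (1+r)^−n)/r] for PMT.
Periodic rate r = 0.0245/12 per month; n is counted in months.
With n = 216: PMT = 500,000 / ([(1 − (1+r)^−n)/r]) = €2,864.95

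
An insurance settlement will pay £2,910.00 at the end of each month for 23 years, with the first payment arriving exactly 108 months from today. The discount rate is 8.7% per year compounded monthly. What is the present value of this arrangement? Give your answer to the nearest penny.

£160,062.63

Ordinary annuity of 276 payments, first payment at period 108.
Periodic rate r = 0.087/12 per month; n is counted in months.
The ordinary-annuity PV formula values the stream one period before the first payment (period 107); discount that back 107 periods:
PV₀ = 2,910 × [1 − (1+r)^−276] / r × (1+r)^−107 = £160,062.63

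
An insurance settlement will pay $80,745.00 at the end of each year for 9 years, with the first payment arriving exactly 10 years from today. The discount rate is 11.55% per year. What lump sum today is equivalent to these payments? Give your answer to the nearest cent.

Ordinary annuity of 9 payments, first payment at period 10.
Periodic rate r = 0.1155 per year.
The ordinary-annuity PV formula values the stream one period before the first payment (period 9); discount that back 9 periods:
PV₀ = 80,745 × [1 − (1+r)^−9] / r × (1+r)^−9 = $163,659.12

$163,659.12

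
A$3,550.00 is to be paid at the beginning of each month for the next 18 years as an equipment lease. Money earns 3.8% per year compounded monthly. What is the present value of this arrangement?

This is an annuity due: 216 payments of A$3,550.00 at the beginning of each month.
Periodic rate r = 0.038/12 per month; n is counted in months.
PV = PMT × [(1 − (1+r)^−n)/r] × (1+r) = 3,550 × [1 − (1+r)^−216] / r × (1+r) = A$556,520.64

A$556,520.64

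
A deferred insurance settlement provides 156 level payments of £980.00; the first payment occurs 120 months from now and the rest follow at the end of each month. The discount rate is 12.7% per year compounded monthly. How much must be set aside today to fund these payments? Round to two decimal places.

£21,335.77

Ordinary annuity of 156 payments, first payment at period 120.
Periodic rate r = 0.127/12 per month; n is counted in months.
The ordinary-annuity PV formula values the stream one period before the first payment (period 119); discount that back 119 periods:
PV₀ = 980 × [1 − (1+r)^−156] / r × (1+r)^−119 = £21,335.77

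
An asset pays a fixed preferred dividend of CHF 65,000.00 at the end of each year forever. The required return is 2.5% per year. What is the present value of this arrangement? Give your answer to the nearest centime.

Periodic rate r = 0.025 per year.
Level perpetuity: PV = PMT / r = 65,000 / (0.025) = CHF 2,600,000.00.

CHF 2,600,000.00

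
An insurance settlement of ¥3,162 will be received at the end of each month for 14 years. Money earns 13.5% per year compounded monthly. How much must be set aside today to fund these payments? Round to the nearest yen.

This is an ordinary annuity: 168 payments of ¥3,162 at the end of each month.
Periodic rate r = 0.135/12 per month; n is counted in months.
PV = PMT × [(1 − (1+r)^−n)/r] = 3,162 × [1 − (1+r)^−168] / r = ¥238,155

¥238,155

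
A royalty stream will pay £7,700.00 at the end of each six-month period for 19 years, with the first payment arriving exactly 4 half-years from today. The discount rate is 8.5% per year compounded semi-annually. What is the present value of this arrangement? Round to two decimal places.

£127,025.37

Ordinary annuity of 38 payments, first payment at period 4.
Periodic rate r = 0.085/2 per half-year; n is counted in half-years.
The ordinary-annuity PV formula values the stream one period before the first payment (period 3); discount that back 3 periods:
PV₀ = 7,700 × [1 − (1+r)^−38] / r × (1+r)^−3 = £127,025.37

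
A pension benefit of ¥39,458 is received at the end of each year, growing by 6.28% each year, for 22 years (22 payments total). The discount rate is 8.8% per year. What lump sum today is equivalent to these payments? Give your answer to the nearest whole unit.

Periodic rate r = 0.088 per year.
Growing ordinary annuity: PV = PMT₁ × [1 − ((1+g)/(1+r))^n] / (r − g) = 39,458 × [1 − ((1+0.0628)/(1+r))^22] / (r − 0.0628) = ¥630,748.

¥630,748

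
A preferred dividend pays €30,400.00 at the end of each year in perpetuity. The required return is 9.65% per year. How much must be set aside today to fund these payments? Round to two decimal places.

€315,025.91

Periodic rate r = 0.0965 per year.
Level perpetuity: PV = PMT / r = 30,400 / (0.0965) = €315,025.91.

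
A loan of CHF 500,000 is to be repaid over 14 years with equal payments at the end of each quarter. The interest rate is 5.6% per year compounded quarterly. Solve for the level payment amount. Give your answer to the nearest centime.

Level ordinary annuity; solve PV = PMT × [(1 − (1+r)^−n)/r] for PMT.
Periodic rate r = 0.056/4 per quarter; n is counted in quarters.
With n = 56: PMT = 500,000 / ([(1 − (1+r)^−n)/r]) = CHF 12,940.57

CHF 12,940.57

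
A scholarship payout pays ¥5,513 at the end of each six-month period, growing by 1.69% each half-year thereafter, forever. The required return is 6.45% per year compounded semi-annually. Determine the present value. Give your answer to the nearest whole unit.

¥359,153

Periodic rate r = 0.0645/2 per half-year.
Growing perpetuity (Gordon): PV = PMT₁ / (r − g) = 5,513 / (r − 0.0169) = ¥359,153.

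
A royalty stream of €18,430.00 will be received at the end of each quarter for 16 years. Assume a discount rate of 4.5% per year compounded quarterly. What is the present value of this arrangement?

This is an ordinary annuity: 64 payments of €18,430.00 at the end of each quarter.
Periodic rate r = 0.045/4 per quarter; n is counted in quarters.
PV = PMT × [(1 − (1+r)^−n)/r] = 18,430 × [1 − (1+r)^−64] / r = €837,601.92

€837,601.92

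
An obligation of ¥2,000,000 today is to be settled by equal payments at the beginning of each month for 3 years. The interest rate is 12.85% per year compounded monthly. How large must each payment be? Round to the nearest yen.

¥66,531

Level annuity due; solve PV = PMT × [(1 − (1+r)^−n)/r] × (1+r) for PMT.
Periodic rate r = 0.1285/12 per month; n is counted in months.
With n = 36: PMT = 2,000,000 / ([(1 − (1+r)^−n)/r] × (1+r)) = ¥66,531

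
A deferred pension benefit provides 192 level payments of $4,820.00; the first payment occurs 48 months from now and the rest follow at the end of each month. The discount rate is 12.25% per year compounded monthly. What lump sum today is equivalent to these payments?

Ordinary annuity of 192 payments, first payment at period 48.
Periodic rate r = 0.1225/12 per month; n is counted in months.
The ordinary-annuity PV formula values the stream one period before the first payment (period 47); discount that back 47 periods:
PV₀ = 4,820 × [1 − (1+r)^−192] / r × (1+r)^−47 = $251,264.31

$251,264.31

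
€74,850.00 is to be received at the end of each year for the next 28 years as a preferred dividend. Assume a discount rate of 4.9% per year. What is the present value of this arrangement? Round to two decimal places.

€1,127,346.44

This is an ordinary annuity: 28 payments of €74,850.00 at the end of each year.
Periodic rate r = 0.049 per year.
PV = PMT × [(1 − (1+r)^−n)/r] = 74,850 × [1 − (1+r)^−28] / r = €1,127,346.44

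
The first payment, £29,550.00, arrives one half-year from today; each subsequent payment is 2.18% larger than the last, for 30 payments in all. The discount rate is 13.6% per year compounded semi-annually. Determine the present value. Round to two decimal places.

£469,881.85

Periodic rate r = 0.136/2 per half-year; n is counted in half-years.
Growing ordinary annuity: PV = PMT₁ × [1 − ((1+g)/(1+r))^n] / (r − g) = 29,550 × [1 − ((1+0.0218)/(1+r))^30] / (r − 0.0218) = £469,881.85.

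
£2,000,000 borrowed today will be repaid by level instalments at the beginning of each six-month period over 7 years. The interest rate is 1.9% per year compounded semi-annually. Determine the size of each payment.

£151,802.05

Level annuity due; solve PV = PMT × [(1 − (1+r)^−n)/r] × (1+r) for PMT.
Periodic rate r = 0.019/2 per half-year; n is counted in half-years.
With n = 14: PMT = 2,000,000 / ([(1 − (1+r)^−n)/r] × (1+r)) = £151,802.05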